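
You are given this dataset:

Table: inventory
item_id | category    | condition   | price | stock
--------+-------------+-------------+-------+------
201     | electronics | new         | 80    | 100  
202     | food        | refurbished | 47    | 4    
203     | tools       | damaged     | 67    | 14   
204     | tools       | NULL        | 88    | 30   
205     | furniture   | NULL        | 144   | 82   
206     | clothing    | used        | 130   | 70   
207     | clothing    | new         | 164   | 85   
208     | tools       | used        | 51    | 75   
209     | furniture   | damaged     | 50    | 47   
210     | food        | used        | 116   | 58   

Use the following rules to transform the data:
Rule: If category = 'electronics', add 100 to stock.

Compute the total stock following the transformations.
665

Step 1: Count records where category = 'electronics': 1
Step 2: Total bonus added: 1 × 100 = 100
Step 3: Original sum of stock: 565
Step 4: Final sum = 565 + 100 = 665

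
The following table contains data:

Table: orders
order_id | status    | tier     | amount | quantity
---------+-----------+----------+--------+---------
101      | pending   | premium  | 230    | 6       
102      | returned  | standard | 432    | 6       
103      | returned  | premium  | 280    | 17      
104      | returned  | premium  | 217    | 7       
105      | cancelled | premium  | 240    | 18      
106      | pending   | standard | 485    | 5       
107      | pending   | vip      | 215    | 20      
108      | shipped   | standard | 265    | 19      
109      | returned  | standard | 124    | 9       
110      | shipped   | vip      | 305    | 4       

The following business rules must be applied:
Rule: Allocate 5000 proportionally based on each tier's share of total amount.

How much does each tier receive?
premium: 1731.11, standard: 2337.99, vip: 930.9

Step 1: Calculate total amount = 2793
Step 2: Calculate each tier's proportion:
  premium: 967/2793 = 34.62% → 1731.11
  standard: 1306/2793 = 46.76% → 2337.99
  vip: 520/2793 = 18.62% → 930.9
Step 3: Verify: sum of allocations ≈ 5000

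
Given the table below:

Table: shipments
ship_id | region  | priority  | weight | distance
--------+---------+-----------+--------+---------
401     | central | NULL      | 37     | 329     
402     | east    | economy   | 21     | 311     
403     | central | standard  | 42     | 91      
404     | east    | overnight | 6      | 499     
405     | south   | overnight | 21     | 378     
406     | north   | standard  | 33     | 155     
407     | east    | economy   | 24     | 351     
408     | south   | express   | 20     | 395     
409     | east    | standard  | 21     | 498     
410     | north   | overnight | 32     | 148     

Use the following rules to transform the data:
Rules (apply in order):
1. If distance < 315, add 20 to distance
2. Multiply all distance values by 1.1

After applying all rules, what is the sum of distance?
3558.5

Step 1: Apply Rule 1 - Add 20 to records with distance < 315
  - 4 records affected: 705 + (4 × 20) = 785
  - Unaffected records: 2450
  - Sum after Rule 1: 3235
Step 2: Apply Rule 2 - Multiply all by 1.1
  - 3235 × 1.1 = 3558.5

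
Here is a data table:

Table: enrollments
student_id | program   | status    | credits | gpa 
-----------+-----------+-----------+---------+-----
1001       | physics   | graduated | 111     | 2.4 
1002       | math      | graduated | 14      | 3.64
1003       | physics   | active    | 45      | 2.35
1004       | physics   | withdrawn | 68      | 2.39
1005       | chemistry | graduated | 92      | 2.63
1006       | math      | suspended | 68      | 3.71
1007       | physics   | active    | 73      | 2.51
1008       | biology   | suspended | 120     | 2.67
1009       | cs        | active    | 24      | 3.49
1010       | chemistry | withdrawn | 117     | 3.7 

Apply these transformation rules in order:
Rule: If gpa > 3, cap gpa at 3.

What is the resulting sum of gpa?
26.95

Step 1: 4 records have gpa > 3
Step 2: These records originally summed to 14.54
Step 3: After capping: 4 × 3 = 12
Step 4: Unaffected records sum: 14.95
Step 5: Final sum = 12 + 14.95 = 26.95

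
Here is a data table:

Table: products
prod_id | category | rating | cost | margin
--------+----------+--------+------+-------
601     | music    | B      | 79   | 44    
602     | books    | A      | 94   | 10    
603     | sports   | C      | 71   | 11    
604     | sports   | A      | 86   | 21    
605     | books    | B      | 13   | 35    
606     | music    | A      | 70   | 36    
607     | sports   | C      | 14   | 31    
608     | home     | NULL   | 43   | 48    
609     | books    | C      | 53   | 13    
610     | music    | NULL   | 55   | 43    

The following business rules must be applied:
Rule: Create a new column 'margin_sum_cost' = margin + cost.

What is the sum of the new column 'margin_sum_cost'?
870

Step 1: For each record, compute margin + cost
Example calculations:
  44 + 79 = 123
  10 + 94 = 104
  11 + 71 = 82
  ...
Step 2: Sum all derived values
Step 3: Total = 870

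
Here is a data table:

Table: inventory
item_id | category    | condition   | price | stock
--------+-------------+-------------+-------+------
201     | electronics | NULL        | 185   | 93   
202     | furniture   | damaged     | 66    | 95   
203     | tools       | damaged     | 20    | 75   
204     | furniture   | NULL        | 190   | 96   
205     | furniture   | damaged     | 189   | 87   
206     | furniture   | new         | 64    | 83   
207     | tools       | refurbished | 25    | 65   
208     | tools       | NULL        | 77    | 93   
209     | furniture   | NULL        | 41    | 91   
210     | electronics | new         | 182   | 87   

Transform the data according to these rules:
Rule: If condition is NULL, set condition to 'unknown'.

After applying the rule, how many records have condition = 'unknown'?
4

Step 1: Count records where condition IS NULL
Step 2: Found 4 records with NULL condition
Step 3: These records will have condition set to 'unknown'
Step 4: Records already having condition = 'unknown': 0
Step 5: Answer: 4 + 0 = 4 records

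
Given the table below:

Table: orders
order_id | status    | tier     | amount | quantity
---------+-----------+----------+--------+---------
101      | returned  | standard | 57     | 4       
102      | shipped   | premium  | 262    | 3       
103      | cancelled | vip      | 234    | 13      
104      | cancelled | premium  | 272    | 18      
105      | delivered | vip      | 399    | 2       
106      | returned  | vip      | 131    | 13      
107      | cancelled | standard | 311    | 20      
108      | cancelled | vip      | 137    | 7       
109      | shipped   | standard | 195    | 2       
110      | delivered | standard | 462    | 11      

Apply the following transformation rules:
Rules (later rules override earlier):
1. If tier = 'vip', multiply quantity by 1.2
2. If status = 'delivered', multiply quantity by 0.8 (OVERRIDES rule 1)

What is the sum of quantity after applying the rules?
97.0

Step 1: Rule 2 takes priority for records with status = 'delivered'
  - 2 records: 13 × 0.8 = 10.4
Step 2: Rule 1 applies to remaining records with tier = 'vip'
  - 3 records: 33 × 1.2 = 39.6
Step 3: Other records unchanged: 47
Step 4: Final sum = 10.4 + 39.6 + 47 = 97.0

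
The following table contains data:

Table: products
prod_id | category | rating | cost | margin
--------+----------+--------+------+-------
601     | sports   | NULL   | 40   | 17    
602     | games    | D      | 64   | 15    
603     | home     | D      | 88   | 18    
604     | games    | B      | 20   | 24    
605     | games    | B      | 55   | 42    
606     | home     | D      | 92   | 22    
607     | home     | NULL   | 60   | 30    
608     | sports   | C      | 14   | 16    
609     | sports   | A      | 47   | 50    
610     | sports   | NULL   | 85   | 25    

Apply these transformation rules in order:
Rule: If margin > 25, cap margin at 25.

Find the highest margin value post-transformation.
25

Step 1: Original maximum margin = 50
Step 2: Apply cap at 25
Step 3: 3 records had margin > 25 and were capped
Step 4: Maximum after transformation = 25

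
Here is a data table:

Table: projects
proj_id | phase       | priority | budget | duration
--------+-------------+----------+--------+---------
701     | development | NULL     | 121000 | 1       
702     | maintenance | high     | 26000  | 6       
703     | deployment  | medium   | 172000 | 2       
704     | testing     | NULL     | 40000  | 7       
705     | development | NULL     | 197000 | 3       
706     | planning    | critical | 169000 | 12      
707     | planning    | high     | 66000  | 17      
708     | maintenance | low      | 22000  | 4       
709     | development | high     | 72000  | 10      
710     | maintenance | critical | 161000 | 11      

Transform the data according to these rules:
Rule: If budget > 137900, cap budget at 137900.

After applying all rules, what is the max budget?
137900

Step 1: Original maximum budget = 197000
Step 2: Apply cap at 137900
Step 3: 4 records had budget > 137900 and were capped
Step 4: Maximum after transformation = 137900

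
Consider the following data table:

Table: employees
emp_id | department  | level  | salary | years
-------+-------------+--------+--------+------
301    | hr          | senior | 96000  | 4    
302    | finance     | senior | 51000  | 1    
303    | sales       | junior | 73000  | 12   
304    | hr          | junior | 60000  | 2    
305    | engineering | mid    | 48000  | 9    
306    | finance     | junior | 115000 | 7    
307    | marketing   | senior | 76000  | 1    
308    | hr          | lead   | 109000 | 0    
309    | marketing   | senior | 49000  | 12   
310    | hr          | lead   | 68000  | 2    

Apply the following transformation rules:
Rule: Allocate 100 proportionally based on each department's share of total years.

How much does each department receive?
engineering: 18.0, finance: 16.0, hr: 16.0, marketing: 26.0, sales: 24.0

Step 1: Calculate total years = 50
Step 2: Calculate each department's proportion:
  engineering: 9/50 = 18.00% → 18.0
  finance: 8/50 = 16.00% → 16.0
  hr: 8/50 = 16.00% → 16.0
  marketing: 13/50 = 26.00% → 26.0
  sales: 12/50 = 24.00% → 24.0
Step 3: Verify: sum of allocations ≈ 100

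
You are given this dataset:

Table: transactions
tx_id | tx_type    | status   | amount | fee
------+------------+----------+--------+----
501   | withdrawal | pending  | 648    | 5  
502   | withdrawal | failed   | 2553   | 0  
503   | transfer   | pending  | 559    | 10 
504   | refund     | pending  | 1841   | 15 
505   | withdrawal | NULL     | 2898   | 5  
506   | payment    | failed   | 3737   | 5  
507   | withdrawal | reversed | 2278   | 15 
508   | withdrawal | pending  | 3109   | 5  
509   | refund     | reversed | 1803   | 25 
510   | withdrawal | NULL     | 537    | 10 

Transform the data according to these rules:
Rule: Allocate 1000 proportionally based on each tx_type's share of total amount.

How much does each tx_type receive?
payment: 187.2, refund: 182.54, transfer: 28.0, withdrawal: 602.26

Step 1: Calculate total amount = 19963
Step 2: Calculate each tx_type's proportion:
  payment: 3737/19963 = 18.72% → 187.2
  refund: 3644/19963 = 18.25% → 182.54
  transfer: 559/19963 = 2.80% → 28.0
  withdrawal: 12023/19963 = 60.23% → 602.26
Step 3: Verify: sum of allocations ≈ 1000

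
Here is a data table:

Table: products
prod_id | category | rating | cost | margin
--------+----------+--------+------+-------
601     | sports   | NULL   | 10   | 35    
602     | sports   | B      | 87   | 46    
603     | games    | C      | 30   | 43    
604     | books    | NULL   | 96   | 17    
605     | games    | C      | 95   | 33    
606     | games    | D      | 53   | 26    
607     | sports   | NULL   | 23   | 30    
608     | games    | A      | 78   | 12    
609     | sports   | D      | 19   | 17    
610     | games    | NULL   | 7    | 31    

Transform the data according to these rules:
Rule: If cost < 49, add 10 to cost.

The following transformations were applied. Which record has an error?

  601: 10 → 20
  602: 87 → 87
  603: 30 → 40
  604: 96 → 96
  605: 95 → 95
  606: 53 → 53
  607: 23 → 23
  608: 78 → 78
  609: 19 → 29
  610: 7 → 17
Record 607 has an error. The correct transformed value should be 33, not 23.

Step 1: Check each record against the rule
Step 2: Record 607 has cost = 23
Step 3: Since 23 < 49, the bonus should have been applied
Step 4: Correct value = 33, but claimed value = 23
Conclusion: Record 607 has the error.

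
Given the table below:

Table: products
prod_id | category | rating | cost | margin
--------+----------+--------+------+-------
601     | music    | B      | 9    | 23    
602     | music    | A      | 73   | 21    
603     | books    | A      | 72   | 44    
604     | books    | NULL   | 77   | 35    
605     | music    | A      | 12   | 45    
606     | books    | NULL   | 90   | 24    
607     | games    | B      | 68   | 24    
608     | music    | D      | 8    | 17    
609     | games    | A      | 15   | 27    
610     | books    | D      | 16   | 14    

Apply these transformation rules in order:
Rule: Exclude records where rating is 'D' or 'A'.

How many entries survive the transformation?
4

Step 1: Count records to exclude
  - 2 (D) + 4 (A) = 6 records
Step 2: Total records: 10
Step 3: Remaining = 10 - 6 = 4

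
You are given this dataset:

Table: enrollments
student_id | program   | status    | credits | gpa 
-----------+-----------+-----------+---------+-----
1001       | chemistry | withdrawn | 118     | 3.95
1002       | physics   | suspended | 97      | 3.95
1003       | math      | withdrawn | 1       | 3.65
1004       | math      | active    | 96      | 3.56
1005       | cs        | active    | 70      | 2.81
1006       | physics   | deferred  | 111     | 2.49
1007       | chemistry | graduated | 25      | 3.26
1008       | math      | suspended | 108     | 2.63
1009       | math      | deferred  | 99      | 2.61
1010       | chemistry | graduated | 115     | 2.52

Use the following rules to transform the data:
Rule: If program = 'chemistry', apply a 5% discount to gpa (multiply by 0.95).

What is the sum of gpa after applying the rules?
30.94

Step 1: Records with program = 'chemistry' have total gpa = 9.73
Step 2: Apply multiplier: 9.73 × 0.95 = 9.24
Step 3: Other records total: 21.7
Step 4: Final sum = 9.24 + 21.7 = 30.94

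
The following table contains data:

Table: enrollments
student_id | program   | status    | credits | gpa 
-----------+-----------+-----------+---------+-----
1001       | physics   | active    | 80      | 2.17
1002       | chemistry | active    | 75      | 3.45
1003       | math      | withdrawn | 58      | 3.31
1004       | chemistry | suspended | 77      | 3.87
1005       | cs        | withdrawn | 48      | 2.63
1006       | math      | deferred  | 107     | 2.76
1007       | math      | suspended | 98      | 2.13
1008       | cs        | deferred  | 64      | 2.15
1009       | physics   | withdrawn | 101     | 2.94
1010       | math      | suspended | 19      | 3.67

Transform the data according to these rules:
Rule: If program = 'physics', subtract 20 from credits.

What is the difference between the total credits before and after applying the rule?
40

Step 1: Original sum of credits = 727
Step 2: 2 records have program = 'physics'
Step 3: Each affected record changes by -20
Step 4: Total change = 2 × -20 = -40
Step 5: New sum = 727 + -40 = 687
Step 6: Difference = |687 - 727| = 40
        (Sum decreased by 40)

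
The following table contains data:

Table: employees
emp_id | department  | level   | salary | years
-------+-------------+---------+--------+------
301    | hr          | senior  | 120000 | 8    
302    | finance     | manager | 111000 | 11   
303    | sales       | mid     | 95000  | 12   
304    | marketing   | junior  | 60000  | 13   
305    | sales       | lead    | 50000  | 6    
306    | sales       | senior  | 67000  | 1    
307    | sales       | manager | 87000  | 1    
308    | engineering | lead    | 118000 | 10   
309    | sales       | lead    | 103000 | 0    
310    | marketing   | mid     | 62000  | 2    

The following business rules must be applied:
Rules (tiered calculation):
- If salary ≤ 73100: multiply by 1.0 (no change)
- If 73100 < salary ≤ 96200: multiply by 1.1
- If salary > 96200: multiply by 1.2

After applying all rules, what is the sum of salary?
981600.0

Step 1: Tier 1 (salary ≤ 73100): 4 records, sum = 239000 × 1.0 = 239000.0
Step 2: Tier 2 (73100 < salary ≤ 96200): 2 records, sum = 182000 × 1.1 = 200200.0
Step 3: Tier 3 (salary > 96200): 4 records, sum = 452000 × 1.2 = 542400.0
Step 4: Final sum = 239000.0 + 200200.0 + 542400.0 = 981600.0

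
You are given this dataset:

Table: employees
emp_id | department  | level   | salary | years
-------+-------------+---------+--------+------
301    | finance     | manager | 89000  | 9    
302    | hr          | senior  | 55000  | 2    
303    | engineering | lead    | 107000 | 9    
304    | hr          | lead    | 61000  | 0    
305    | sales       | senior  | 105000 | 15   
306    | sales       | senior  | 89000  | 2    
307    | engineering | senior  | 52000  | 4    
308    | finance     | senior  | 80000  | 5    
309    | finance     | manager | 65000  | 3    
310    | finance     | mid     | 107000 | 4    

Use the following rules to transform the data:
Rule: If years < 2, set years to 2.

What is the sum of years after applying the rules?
55

Step 1: 1 records have years < 2
Step 2: These records originally summed to 0
Step 3: After setting to minimum: 1 × 2 = 2
Step 4: Unaffected records sum: 53
Step 5: Final sum = 2 + 53 = 55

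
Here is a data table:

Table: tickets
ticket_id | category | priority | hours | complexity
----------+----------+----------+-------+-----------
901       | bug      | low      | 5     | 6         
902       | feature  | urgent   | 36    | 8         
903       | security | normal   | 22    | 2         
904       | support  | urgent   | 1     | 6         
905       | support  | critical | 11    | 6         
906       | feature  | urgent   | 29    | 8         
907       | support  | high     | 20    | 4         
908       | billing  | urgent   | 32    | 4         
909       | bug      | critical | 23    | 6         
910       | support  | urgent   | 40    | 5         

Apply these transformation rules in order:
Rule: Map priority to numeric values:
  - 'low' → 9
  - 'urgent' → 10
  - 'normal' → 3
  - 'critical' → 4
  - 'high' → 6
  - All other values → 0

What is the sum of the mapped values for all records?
76

Step 1: Apply mapping to each record
Step 2: Count by status:
  'low': 1 records × 9 = 9
  'urgent': 5 records × 10 = 50
  'normal': 1 records × 3 = 3
  'critical': 2 records × 4 = 8
  'high': 1 records × 6 = 6
Step 3: Sum all mapped values = 76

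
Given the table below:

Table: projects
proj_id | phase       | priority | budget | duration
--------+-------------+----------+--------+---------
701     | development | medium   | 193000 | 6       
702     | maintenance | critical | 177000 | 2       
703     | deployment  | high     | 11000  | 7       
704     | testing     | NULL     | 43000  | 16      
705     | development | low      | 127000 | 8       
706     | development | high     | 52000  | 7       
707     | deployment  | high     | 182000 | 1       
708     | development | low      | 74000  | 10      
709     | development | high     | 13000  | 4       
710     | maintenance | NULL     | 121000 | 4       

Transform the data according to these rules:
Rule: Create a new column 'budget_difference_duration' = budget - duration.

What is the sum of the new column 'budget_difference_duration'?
992935

Step 1: For each record, compute budget - duration
Example calculations:
  193000 - 6 = 192994
  177000 - 2 = 176998
  11000 - 7 = 10993
  ...
Step 2: Sum all derived values
Step 3: Total = 992935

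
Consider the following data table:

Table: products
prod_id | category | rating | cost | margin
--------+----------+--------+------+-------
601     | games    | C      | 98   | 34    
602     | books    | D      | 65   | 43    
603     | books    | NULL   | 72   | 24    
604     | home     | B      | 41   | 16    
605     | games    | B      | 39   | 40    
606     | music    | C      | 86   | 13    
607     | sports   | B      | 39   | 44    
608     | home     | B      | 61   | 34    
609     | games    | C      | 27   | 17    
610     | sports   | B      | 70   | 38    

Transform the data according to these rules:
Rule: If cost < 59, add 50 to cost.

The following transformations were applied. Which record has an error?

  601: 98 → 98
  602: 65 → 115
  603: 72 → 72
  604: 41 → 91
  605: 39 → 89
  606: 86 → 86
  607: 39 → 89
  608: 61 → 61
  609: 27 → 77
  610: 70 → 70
Record 602 has an error. The correct transformed value should be 65, not 115.

Step 1: Check each record against the rule
Step 2: Record 602 has cost = 65
Step 3: Since 65 >= 59, the bonus should not have been applied
Step 4: Correct value = 65, but claimed value = 115
Conclusion: Record 602 has the error.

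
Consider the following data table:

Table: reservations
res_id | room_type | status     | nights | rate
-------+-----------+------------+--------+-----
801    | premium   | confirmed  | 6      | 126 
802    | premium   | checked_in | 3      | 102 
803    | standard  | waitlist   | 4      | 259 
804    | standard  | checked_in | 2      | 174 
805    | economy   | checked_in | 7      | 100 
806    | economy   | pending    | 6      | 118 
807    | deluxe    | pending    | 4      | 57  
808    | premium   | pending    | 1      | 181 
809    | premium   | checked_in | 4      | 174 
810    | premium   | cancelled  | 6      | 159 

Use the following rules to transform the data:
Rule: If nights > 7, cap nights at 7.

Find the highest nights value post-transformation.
7

Step 1: Original maximum nights = 7
Step 2: Check cap of 7 against maximum
Step 3: No records exceed the cap (max 7 <= cap 7), so no capping applies
Step 4: Maximum after transformation = 7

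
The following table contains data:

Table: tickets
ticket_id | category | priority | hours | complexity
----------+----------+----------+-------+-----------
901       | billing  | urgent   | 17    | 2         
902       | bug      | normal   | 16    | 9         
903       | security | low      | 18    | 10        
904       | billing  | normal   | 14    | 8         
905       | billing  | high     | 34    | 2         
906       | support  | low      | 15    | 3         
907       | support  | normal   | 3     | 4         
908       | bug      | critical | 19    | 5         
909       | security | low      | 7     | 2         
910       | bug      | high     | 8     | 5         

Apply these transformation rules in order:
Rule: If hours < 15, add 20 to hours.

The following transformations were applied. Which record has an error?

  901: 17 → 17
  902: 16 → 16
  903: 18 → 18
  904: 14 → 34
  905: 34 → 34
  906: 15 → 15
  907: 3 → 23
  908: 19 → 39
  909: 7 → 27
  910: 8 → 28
Record 908 has an error. The correct transformed value should be 19, not 39.

Step 1: Check each record against the rule
Step 2: Record 908 has hours = 19
Step 3: Since 19 >= 15, the bonus should not have been applied
Step 4: Correct value = 19, but claimed value = 39
Conclusion: Record 908 has the error.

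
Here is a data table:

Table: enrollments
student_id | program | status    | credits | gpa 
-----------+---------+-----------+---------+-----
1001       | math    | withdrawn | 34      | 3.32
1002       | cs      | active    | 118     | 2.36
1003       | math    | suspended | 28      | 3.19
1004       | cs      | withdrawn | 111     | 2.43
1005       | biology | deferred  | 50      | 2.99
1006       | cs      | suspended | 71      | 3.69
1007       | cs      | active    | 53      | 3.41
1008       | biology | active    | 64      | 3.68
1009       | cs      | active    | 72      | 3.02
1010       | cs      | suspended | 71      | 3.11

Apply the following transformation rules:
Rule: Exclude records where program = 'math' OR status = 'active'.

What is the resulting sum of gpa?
12.22

Step 1: Find records where program = 'math' OR status = 'active'
Step 2: 6 records match, summing to 18.98
Step 3: Original sum: 31.2
Step 4: Remaining sum = 31.2 - 18.98 = 12.22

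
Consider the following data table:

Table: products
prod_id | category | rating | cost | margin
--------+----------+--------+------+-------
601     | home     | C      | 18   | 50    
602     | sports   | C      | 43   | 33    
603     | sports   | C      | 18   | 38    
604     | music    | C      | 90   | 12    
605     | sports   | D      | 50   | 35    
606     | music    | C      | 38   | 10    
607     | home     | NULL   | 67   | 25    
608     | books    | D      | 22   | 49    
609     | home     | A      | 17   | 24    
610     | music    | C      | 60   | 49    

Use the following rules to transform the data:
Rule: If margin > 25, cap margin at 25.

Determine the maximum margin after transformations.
25

Step 1: Original maximum margin = 50
Step 2: Apply cap at 25
Step 3: 6 records had margin > 25 and were capped
Step 4: Maximum after transformation = 25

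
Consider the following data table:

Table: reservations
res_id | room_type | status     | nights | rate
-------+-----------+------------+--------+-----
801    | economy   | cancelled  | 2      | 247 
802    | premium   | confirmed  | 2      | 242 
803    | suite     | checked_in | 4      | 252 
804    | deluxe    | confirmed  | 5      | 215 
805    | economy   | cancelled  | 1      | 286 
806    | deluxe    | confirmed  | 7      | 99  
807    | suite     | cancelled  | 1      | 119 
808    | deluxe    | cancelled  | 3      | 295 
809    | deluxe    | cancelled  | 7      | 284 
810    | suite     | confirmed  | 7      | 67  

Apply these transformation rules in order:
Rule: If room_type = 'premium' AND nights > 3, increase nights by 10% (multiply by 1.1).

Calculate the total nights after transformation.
39

Step 1: Find records where room_type = 'premium' AND nights > 3
Step 2: 0 records match, summing to 0
Step 3: After multiplier: 0 × 1.1 = 0.0
Step 4: Unaffected records sum: 39
Step 5: Final sum = 0.0 + 39 = 39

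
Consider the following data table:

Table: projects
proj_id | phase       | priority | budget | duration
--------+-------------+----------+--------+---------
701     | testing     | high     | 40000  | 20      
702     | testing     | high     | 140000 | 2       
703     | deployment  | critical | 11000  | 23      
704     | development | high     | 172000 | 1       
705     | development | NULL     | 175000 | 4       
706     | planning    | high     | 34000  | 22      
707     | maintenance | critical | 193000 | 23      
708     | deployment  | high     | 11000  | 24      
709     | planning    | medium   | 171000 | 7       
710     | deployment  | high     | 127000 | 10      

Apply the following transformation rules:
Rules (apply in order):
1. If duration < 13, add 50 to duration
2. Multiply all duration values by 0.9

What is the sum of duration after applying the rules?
347.4

Step 1: Apply Rule 1 - Add 50 to records with duration < 13
  - 5 records affected: 24 + (5 × 50) = 274
  - Unaffected records: 112
  - Sum after Rule 1: 386
Step 2: Apply Rule 2 - Multiply all by 0.9
  - 386 × 0.9 = 347.4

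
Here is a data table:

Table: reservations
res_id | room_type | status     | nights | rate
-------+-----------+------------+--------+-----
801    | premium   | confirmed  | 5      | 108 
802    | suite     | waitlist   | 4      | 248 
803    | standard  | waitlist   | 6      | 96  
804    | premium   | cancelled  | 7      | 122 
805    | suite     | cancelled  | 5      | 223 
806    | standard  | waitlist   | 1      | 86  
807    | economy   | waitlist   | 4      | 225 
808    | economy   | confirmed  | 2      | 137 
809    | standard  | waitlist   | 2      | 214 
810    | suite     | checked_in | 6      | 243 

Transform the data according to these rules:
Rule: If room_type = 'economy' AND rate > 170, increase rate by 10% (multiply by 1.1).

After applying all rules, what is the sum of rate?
1724.5

Step 1: Find records where room_type = 'economy' AND rate > 170
Step 2: 1 records match, summing to 225
Step 3: After multiplier: 225 × 1.1 = 247.5
Step 4: Unaffected records sum: 1477
Step 5: Final sum = 247.5 + 1477 = 1724.5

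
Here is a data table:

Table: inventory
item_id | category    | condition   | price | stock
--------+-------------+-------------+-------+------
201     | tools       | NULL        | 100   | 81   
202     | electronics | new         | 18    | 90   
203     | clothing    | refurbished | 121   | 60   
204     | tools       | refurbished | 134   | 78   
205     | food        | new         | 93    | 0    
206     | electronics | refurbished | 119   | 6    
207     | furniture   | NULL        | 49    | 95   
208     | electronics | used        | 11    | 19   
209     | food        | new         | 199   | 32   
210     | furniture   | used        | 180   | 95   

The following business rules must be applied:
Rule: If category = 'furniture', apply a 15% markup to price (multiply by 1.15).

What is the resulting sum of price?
1058.35

Step 1: Records with category = 'furniture' have total price = 229
Step 2: Apply multiplier: 229 × 1.15 = 263.35
Step 3: Other records total: 795
Step 4: Final sum = 263.35 + 795 = 1058.35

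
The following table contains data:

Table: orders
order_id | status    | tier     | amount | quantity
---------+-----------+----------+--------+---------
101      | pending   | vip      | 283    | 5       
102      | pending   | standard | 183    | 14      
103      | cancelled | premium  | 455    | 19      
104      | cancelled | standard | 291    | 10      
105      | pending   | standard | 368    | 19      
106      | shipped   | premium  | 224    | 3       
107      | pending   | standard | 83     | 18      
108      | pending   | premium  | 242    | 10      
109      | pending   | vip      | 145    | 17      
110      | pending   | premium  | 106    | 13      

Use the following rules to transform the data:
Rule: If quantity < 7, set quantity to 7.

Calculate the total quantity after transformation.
134

Step 1: 2 records have quantity < 7
Step 2: These records originally summed to 8
Step 3: After setting to minimum: 2 × 7 = 14
Step 4: Unaffected records sum: 120
Step 5: Final sum = 14 + 120 = 134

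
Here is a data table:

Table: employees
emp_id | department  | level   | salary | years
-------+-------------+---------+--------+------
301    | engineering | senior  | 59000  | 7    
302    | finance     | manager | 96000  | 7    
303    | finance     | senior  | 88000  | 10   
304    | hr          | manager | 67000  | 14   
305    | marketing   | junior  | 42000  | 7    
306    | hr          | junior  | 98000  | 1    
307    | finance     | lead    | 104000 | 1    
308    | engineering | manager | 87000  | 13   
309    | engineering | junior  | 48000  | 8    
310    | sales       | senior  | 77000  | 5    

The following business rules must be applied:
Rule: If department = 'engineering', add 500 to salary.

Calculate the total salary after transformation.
767500

Step 1: Count records where department = 'engineering': 3
Step 2: Total bonus added: 3 × 500 = 1500
Step 3: Original sum of salary: 766000
Step 4: Final sum = 766000 + 1500 = 767500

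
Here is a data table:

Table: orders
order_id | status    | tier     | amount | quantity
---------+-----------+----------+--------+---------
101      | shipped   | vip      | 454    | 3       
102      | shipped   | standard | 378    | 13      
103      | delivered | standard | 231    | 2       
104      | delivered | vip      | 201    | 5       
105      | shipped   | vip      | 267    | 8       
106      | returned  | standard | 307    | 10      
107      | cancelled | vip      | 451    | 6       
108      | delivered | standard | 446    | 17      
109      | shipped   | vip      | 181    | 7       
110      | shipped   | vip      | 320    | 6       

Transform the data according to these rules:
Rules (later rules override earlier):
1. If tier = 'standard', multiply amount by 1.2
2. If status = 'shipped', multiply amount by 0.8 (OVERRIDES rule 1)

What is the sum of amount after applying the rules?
3112.8

Step 1: Rule 2 takes priority for records with status = 'shipped'
  - 5 records: 1600 × 0.8 = 1280.0
Step 2: Rule 1 applies to remaining records with tier = 'standard'
  - 3 records: 984 × 1.2 = 1180.8
Step 3: Other records unchanged: 652
Step 4: Final sum = 1280.0 + 1180.8 + 652 = 3112.8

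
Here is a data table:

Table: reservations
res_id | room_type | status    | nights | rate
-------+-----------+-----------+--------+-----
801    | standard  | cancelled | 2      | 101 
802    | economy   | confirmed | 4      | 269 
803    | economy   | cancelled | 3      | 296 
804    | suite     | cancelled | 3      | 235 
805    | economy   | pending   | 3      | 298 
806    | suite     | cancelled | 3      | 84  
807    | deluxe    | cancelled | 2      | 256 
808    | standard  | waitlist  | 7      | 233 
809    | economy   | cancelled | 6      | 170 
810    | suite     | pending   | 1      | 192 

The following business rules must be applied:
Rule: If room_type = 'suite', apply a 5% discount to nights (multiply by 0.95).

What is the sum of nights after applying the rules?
33.65

Step 1: Records with room_type = 'suite' have total nights = 7
Step 2: Apply multiplier: 7 × 0.95 = 6.65
Step 3: Other records total: 27
Step 4: Final sum = 6.65 + 27 = 33.65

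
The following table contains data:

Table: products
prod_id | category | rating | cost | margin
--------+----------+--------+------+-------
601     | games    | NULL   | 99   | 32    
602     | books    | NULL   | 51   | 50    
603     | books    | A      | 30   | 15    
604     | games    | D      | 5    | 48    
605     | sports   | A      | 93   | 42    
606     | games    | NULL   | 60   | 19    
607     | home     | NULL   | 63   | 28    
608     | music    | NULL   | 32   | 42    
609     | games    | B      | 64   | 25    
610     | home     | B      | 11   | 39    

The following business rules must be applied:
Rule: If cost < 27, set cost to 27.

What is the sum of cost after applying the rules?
546

Step 1: 2 records have cost < 27
Step 2: These records originally summed to 16
Step 3: After setting to minimum: 2 × 27 = 54
Step 4: Unaffected records sum: 492
Step 5: Final sum = 54 + 492 = 546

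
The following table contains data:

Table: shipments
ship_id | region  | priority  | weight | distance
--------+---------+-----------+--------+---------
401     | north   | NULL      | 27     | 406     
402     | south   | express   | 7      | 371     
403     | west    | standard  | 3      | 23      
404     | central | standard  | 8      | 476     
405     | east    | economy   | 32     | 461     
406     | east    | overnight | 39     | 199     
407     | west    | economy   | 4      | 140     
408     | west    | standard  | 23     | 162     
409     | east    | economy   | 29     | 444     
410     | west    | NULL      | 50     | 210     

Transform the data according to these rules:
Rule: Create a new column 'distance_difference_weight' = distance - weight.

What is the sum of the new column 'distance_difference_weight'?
2670

Step 1: For each record, compute distance - weight
Example calculations:
  406 - 27 = 379
  371 - 7 = 364
  23 - 3 = 20
  ...
Step 2: Sum all derived values
Step 3: Total = 2670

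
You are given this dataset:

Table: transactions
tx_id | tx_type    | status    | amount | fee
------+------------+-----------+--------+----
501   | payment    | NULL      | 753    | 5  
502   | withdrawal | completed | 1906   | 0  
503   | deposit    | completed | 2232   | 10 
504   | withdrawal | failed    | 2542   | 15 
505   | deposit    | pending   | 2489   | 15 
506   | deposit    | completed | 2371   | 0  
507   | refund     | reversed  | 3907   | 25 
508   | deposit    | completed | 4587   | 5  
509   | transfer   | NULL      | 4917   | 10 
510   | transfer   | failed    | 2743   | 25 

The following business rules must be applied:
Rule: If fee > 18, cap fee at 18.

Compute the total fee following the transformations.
96

Step 1: 2 records have fee > 18
Step 2: These records originally summed to 50
Step 3: After capping: 2 × 18 = 36
Step 4: Unaffected records sum: 60
Step 5: Final sum = 36 + 60 = 96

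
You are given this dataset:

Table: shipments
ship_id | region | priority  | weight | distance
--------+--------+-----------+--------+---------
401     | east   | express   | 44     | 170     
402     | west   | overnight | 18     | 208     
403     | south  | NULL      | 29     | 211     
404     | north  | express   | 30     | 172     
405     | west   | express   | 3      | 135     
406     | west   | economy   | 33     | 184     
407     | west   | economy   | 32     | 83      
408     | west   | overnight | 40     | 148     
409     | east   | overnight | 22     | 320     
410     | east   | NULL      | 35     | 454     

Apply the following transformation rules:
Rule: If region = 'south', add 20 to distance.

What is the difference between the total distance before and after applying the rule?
20

Step 1: Original sum of distance = 2085
Step 2: 1 records have region = 'south'
Step 3: Each affected record changes by 20
Step 4: Total change = 1 × 20 = 20
Step 5: New sum = 2085 + 20 = 2105
Step 6: Difference = |2105 - 2085| = 20
        (Sum increased by 20)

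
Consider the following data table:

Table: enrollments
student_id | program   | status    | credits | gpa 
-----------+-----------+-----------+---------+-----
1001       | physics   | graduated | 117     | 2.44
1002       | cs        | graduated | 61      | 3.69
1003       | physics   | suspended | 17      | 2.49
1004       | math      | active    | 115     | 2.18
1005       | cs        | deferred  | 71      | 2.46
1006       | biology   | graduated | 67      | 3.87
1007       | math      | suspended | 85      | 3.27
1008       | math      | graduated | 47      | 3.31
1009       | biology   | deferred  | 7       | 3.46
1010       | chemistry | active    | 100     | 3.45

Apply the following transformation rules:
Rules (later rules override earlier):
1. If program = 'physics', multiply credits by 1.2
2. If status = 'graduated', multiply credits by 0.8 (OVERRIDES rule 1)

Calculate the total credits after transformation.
632.0

Step 1: Rule 2 takes priority for records with status = 'graduated'
  - 4 records: 292 × 0.8 = 233.6
Step 2: Rule 1 applies to remaining records with program = 'physics'
  - 1 records: 17 × 1.2 = 20.4
Step 3: Other records unchanged: 378
Step 4: Final sum = 233.6 + 20.4 + 378 = 632.0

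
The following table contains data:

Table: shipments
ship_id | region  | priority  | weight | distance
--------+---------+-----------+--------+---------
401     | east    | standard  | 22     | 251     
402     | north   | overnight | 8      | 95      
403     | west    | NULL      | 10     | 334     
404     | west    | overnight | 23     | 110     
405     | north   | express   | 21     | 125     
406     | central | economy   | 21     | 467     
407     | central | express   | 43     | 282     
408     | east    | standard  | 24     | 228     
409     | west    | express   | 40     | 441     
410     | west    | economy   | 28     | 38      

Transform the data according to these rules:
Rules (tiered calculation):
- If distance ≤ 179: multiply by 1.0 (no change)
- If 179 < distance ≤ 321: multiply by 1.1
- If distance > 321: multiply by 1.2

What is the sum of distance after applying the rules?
2695.5

Step 1: Tier 1 (distance ≤ 179): 4 records, sum = 368 × 1.0 = 368.0
Step 2: Tier 2 (179 < distance ≤ 321): 3 records, sum = 761 × 1.1 = 837.1
Step 3: Tier 3 (distance > 321): 3 records, sum = 1242 × 1.2 = 1490.4
Step 4: Final sum = 368.0 + 837.1 + 1490.4 = 2695.5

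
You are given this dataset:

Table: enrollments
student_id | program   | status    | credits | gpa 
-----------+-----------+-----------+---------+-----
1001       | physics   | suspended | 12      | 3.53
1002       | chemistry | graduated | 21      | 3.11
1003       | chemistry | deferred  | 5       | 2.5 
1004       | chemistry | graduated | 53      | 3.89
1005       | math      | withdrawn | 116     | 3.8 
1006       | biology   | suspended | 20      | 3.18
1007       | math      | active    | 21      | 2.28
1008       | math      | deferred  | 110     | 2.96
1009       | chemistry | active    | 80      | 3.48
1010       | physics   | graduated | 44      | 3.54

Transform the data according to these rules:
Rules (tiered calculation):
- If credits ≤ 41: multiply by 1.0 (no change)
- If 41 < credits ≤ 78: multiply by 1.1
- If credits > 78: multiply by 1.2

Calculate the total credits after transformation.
552.9

Step 1: Tier 1 (credits ≤ 41): 5 records, sum = 79 × 1.0 = 79.0
Step 2: Tier 2 (41 < credits ≤ 78): 2 records, sum = 97 × 1.1 = 106.7
Step 3: Tier 3 (credits > 78): 3 records, sum = 306 × 1.2 = 367.2
Step 4: Final sum = 79.0 + 106.7 + 367.2 = 552.9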